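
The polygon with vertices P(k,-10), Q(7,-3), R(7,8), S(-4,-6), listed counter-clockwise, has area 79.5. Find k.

-6

Write out the shoelace sum; only the two edges meeting at P involve k:
2·Area = [((-4)·(-10) − k·(-6)) + (k·(-3) − 7·(-10))] + 67
       = 3·k + 177 = 159
⇒ k = -6.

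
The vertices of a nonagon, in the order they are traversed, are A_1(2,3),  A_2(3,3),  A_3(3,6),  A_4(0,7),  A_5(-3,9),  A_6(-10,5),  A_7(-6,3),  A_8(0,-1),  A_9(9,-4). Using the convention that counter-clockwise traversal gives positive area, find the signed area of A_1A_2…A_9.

Σ = (-3) + (9) + (21) + (21) + (75) + (0) + (6) + (9) + (35) = 173
Signed area = Σ/2 = 86.5 (positive ⇒ counter-clockwise traversal).

86.5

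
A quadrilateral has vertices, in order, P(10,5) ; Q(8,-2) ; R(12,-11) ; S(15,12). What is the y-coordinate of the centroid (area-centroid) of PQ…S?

7/15

Apply Gauss's area formula. First the cross-terms c_i = x_i·y_{i+1} − x_{i+1}·y_i:
  -60, -64, 309, -45  ⇒  2A = 140, A = 70.
Then Σ (y_i + y_{i+1})·c_i = 196, so ȳ = 196 / (6·70) = 7/15.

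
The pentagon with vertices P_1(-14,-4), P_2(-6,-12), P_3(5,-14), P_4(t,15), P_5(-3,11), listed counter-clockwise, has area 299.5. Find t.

The doubled signed area Σ (x_i y_{i+1} − x_{i+1} y_i) is linear in t.
With t=0 it equals 574; the coefficient of t is 25 (from the two edges through P_4).
So 25·t + 574 = 2·299.5 = 599 ⇒ t = 1.

1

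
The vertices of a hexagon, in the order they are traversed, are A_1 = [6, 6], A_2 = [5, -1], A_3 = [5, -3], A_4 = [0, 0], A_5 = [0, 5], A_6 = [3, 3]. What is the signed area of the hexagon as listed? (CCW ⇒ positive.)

A_1→A_2: (6)(-1) − (5)(6) = -36
A_2→A_3: (5)(-3) − (5)(-1) = -10
A_3→A_4: (5)(0) − (0)(-3) = 0
A_4→A_5: (0)(5) − (0)(0) = 0
A_5→A_6: (0)(3) − (3)(5) = -15
A_6→A_1: (3)(6) − (6)(3) = 0
Σ = -61
Signed area = Σ/2 = -30.5 (negative ⇒ clockwise traversal).

-30.5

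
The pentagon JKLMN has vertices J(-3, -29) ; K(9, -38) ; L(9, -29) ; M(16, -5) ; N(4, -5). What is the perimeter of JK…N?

86

|JK| = √((12)² + (-9)²) = √225 = 15
|KL| = √((0)² + (9)²) = √81 = 9
|LM| = √((7)² + (24)²) = √625 = 25
|MN| = √((-12)² + (0)²) = √144 = 12
|NJ| = √((-7)² + (-24)²) = √625 = 25
Perimeter = 15 + 9 + 25 + 12 + 25 = 86.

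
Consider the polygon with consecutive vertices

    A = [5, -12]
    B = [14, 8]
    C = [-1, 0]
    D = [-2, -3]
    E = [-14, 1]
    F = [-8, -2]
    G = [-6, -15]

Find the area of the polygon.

233

Apply the surveyor's formula: 2A = Σ (x_i·y_{i+1} − x_{i+1}·y_i), indices taken mod 7.
Σ = (208) + (8) + (3) + (-44) + (36) + (108) + (147) = 466
Area = |Σ|/2 = 233.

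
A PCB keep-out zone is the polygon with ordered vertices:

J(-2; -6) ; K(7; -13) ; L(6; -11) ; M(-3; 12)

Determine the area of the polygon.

75

J→K: (-2)(-13) − (7)(-6) = 68
K→L: (7)(-11) − (6)(-13) = 1
L→M: (6)(12) − (-3)(-11) = 39
M→J: (-3)(-6) − (-2)(12) = 42
Σ = 150
Area = |Σ|/2 = 75.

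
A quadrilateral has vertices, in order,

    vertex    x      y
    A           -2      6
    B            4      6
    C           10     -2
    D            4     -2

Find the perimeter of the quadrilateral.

32

|AB| = √((6)² + (0)²) = √36 = 6
|BC| = √((6)² + (-8)²) = √100 = 10
|CD| = √((-6)² + (0)²) = √36 = 6
|DA| = √((-6)² + (8)²) = √100 = 10
Perimeter = 6 + 10 + 6 + 10 = 32.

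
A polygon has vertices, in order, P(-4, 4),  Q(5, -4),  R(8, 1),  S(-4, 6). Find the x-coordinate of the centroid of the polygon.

69/31

Apply Gauss's area formula. First the cross-terms c_i = x_i·y_{i+1} − x_{i+1}·y_i:
  -4, 37, 52, 8  ⇒  2A = 93, A = 46.5.
Then Σ (x_i + x_{i+1})·c_i = 621, so x̄ = 621 / (6·46.5) = 69/31.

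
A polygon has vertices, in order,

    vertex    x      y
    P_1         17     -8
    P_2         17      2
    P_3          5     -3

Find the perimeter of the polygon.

|P_1P_2| = √((0)² + (10)²) = √100 = 10
|P_2P_3| = √((-12)² + (-5)²) = √169 = 13
|P_3P_1| = √((12)² + (-5)²) = √169 = 13
Perimeter = 10 + 13 + 13 = 36.

36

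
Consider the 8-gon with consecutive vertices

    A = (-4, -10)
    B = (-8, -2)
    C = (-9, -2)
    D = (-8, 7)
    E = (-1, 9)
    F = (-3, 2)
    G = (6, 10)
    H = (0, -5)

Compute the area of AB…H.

Cross-terms: -72, -2, -79, -65, 25, -42, -30, -20  ⇒  Σ = -285
Area = |Σ|/2 = 142.5.

142.5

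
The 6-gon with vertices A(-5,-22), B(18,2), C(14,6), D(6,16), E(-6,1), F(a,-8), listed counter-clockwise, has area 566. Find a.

-16

The doubled signed area Σ (x_i y_{i+1} − x_{i+1} y_i) is linear in a.
With a=0 it equals 764; the coefficient of a is -23 (from the two edges through F).
So -23·a + 764 = 2·566 = 1132 ⇒ a = -16.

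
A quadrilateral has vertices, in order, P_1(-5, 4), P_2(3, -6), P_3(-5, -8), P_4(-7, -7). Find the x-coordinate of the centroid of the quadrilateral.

Apply Gauss's area formula. First the cross-terms c_i = x_i·y_{i+1} − x_{i+1}·y_i:
  18, -54, -21, -63  ⇒  2A = -120, A = -60.
Then Σ (x_i + x_{i+1})·c_i = 1080, so x̄ = 1080 / (6·(-60)) = -3.

-3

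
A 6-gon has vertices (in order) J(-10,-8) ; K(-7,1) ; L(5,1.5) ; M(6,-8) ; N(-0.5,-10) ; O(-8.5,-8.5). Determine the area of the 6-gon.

Cross-terms: -66, -15.5, -49, -64, -80.75, -17  ⇒  Σ = -292.25
Area = |Σ|/2 = 146.125.

146.125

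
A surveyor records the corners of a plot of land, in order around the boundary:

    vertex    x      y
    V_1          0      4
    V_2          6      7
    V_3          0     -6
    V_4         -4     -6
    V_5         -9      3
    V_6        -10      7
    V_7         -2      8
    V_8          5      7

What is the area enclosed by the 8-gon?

141.5

Apply the shoelace (surveyor's) formula: 2A = Σ (x_i·y_{i+1} − x_{i+1}·y_i), indices taken mod 8.
Σ = (-24) + (-36) + (-24) + (-66) + (-33) + (-66) + (-54) + (20) = -283
Area = |Σ|/2 = 141.5.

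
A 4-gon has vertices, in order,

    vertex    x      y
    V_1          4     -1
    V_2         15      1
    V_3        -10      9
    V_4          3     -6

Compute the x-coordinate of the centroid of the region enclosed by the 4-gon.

Apply Gauss's area formula. First the cross-terms c_i = x_i·y_{i+1} − x_{i+1}·y_i:
  19, 145, 33, 21  ⇒  2A = 218, A = 109.
Then Σ (x_i + x_{i+1})·c_i = 1002, so x̄ = 1002 / (6·109) = 167/109.

167/109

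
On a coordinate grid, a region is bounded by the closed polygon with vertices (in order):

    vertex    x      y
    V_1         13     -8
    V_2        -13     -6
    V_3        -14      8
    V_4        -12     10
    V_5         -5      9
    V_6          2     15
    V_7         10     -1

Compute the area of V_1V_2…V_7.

392

Apply Gauss's area formula: 2A = Σ (x_i·y_{i+1} − x_{i+1}·y_i), indices taken mod 7.
Σ = (-182) + (-188) + (-44) + (-58) + (-93) + (-152) + (-67) = -784
Area = |Σ|/2 = 392.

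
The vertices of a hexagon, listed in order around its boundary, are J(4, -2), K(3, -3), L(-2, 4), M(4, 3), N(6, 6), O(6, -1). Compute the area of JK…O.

Apply the surveyor's formula: 2A = Σ (x_i·y_{i+1} − x_{i+1}·y_i), indices taken mod 6.
Cross-terms: -6, 6, -22, 6, -42, -8  ⇒  Σ = -66
Area = |Σ|/2 = 33.

33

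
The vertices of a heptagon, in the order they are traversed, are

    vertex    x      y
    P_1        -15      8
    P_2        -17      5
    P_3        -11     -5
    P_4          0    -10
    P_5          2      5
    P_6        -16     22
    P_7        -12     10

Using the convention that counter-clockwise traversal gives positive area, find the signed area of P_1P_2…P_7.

306.5

Apply the shoelace formula: 2A = Σ (x_i·y_{i+1} − x_{i+1}·y_i), indices taken mod 7.
P_1→P_2: (-15)(5) − (-17)(8) = 61
P_2→P_3: (-17)(-5) − (-11)(5) = 140
P_3→P_4: (-11)(-10) − (0)(-5) = 110
P_4→P_5: (0)(5) − (2)(-10) = 20
P_5→P_6: (2)(22) − (-16)(5) = 124
P_6→P_7: (-16)(10) − (-12)(22) = 104
P_7→P_1: (-12)(8) − (-15)(10) = 54
Σ = 613
Signed area = Σ/2 = 306.5 (positive ⇒ counter-clockwise traversal).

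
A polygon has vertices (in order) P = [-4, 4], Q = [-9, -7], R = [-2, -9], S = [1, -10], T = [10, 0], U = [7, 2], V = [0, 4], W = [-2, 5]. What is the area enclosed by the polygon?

Apply the shoelace (surveyor's) formula: 2A = Σ (x_i·y_{i+1} − x_{i+1}·y_i), indices taken mod 8.
Σ = (64) + (67) + (29) + (100) + (20) + (28) + (8) + (12) = 328
Area = |Σ|/2 = 164.

164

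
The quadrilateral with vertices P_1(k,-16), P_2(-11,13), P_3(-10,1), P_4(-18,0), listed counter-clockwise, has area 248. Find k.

The doubled signed area Σ (x_i y_{i+1} − x_{i+1} y_i) is linear in k.
With k=0 it equals 249; the coefficient of k is 13 (from the two edges through P_1).
So 13·k + 249 = 2·248 = 496 ⇒ k = 19.

19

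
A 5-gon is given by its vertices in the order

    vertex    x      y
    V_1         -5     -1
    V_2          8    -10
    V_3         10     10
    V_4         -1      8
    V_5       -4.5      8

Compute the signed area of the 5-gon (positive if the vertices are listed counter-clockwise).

200.25

Apply Gauss's area formula: 2A = Σ (x_i·y_{i+1} − x_{i+1}·y_i), indices taken mod 5.
Cross-terms: 58, 180, 90, 28, 44.5  ⇒  Σ = 400.5
Signed area = Σ/2 = 200.25 (positive ⇒ counter-clockwise traversal).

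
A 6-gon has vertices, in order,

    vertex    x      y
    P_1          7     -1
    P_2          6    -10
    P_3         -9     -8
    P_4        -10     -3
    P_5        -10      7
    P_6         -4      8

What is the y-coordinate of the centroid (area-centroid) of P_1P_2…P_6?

Apply the shoelace (surveyor's) formula. First the cross-terms c_i = x_i·y_{i+1} − x_{i+1}·y_i:
  -64, -138, -53, -100, -52, -52  ⇒  2A = -459, A = -229.5.
Then Σ (y_i + y_{i+1})·c_i = 2227, so ȳ = 2227 / (6·(-229.5)) = -131/81.

-131/81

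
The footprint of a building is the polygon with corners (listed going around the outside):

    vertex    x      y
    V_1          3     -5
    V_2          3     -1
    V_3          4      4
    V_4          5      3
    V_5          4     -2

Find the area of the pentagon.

8

Apply the surveyor's formula: 2A = Σ (x_i·y_{i+1} − x_{i+1}·y_i), indices taken mod 5.
Σ = (12) + (16) + (-8) + (-22) + (-14) = -16
Area = |Σ|/2 = 8.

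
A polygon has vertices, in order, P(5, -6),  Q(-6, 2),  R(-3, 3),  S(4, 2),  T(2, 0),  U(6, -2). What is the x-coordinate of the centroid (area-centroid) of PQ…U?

113/135

Apply Gauss's area formula. First the cross-terms c_i = x_i·y_{i+1} − x_{i+1}·y_i:
  -26, -12, -18, -4, -4, -26  ⇒  2A = -90, A = -45.
Then Σ (x_i + x_{i+1})·c_i = -226, so x̄ = -226 / (6·(-45)) = 113/135.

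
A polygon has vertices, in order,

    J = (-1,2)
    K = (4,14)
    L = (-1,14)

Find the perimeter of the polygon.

|JK| = √((5)² + (12)²) = √169 = 13
|KL| = √((-5)² + (0)²) = √25 = 5
|LJ| = √((0)² + (-12)²) = √144 = 12
Perimeter = 13 + 5 + 12 = 30.

30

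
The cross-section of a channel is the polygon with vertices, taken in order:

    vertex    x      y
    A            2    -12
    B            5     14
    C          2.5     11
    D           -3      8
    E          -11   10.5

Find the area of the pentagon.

164.25

Apply the shoelace formula: 2A = Σ (x_i·y_{i+1} − x_{i+1}·y_i), indices taken mod 5.
Σ = (88) + (20) + (53) + (56.5) + (111) = 328.5
Area = |Σ|/2 = 164.25.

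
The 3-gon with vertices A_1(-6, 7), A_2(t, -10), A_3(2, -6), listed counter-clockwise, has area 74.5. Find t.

The doubled signed area Σ (x_i y_{i+1} − x_{i+1} y_i) is linear in t.
With t=0 it equals 58; the coefficient of t is -13 (from the two edges through A_2).
So -13·t + 58 = 2·74.5 = 149 ⇒ t = -7.

-7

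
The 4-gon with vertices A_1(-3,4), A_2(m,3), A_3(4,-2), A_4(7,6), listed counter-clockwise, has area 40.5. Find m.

-3

Write out the shoelace sum; only the two edges meeting at A_2 involve m:
2·Area = [((-3)·3 − m·4) + (m·(-2) − 4·3)] + 84
       = -6·m + 63 = 81
⇒ m = -3.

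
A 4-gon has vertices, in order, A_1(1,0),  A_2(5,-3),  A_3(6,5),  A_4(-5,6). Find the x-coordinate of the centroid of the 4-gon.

Apply the shoelace (surveyor's) formula. First the cross-terms c_i = x_i·y_{i+1} − x_{i+1}·y_i:
  -3, 43, 61, -6  ⇒  2A = 95, A = 47.5.
Then Σ (x_i + x_{i+1})·c_i = 540, so x̄ = 540 / (6·47.5) = 36/19.

36/19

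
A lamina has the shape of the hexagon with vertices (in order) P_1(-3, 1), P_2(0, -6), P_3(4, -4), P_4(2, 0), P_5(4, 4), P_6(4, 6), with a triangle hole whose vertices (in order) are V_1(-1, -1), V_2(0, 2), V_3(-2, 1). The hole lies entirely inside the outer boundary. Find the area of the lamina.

Outer boundary:
Apply Gauss's area formula: 2A = Σ (x_i·y_{i+1} − x_{i+1}·y_i), indices taken mod 6.
Σ = (18) + (24) + (8) + (8) + (8) + (22) = 88
Area = |Σ|/2 = 44.
Hole:
Apply the surveyor's formula: 2A = Σ (x_i·y_{i+1} − x_{i+1}·y_i), indices taken mod 3.
V_1→V_2: (-1)(2) − (0)(-1) = -2
V_2→V_3: (0)(1) − (-2)(2) = 4
V_3→V_1: (-2)(-1) − (-1)(1) = 3
Σ = 5
Area = |Σ|/2 = 2.5.
Net area = 44 − 2.5 = 41.5.

41.5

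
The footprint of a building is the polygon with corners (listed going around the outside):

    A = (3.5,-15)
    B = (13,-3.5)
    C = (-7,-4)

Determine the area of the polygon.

Apply Gauss's area formula: 2A = Σ (x_i·y_{i+1} − x_{i+1}·y_i), indices taken mod 3.
Σ = (182.75) + (-76.5) + (119) = 225.25
Area = |Σ|/2 = 112.625.

112.625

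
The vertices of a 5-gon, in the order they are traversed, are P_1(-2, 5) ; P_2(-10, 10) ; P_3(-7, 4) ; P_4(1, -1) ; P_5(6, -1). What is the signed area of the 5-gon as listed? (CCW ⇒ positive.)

Cross-terms: 30, 30, 3, 5, 28  ⇒  Σ = 96
Signed area = Σ/2 = 48 (positive ⇒ counter-clockwise traversal).

48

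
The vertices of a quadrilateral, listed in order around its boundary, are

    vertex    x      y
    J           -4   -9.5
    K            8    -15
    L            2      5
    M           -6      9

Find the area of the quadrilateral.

Cross-terms: 136, 70, 48, 93  ⇒  Σ = 347
Area = |Σ|/2 = 173.5.

173.5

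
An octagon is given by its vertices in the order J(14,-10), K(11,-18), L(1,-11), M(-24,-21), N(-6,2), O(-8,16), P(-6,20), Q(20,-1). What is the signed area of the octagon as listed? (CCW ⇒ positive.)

-714

Apply the shoelace (surveyor's) formula: 2A = Σ (x_i·y_{i+1} − x_{i+1}·y_i), indices taken mod 8.
J→K: (14)(-18) − (11)(-10) = -142
K→L: (11)(-11) − (1)(-18) = -103
L→M: (1)(-21) − (-24)(-11) = -285
M→N: (-24)(2) − (-6)(-21) = -174
N→O: (-6)(16) − (-8)(2) = -80
O→P: (-8)(20) − (-6)(16) = -64
P→Q: (-6)(-1) − (20)(20) = -394
Q→J: (20)(-10) − (14)(-1) = -186
Σ = -1428
Signed area = Σ/2 = -714 (negative ⇒ clockwise traversal).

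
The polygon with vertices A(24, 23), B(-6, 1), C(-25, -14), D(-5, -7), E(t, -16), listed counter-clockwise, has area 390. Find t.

-2

Write out the shoelace sum; only the two edges meeting at E involve t:
2·Area = [((-5)·(-16) − t·(-7)) + (t·23 − 24·(-16))] + 376
       = 30·t + 840 = 780
⇒ t = -2.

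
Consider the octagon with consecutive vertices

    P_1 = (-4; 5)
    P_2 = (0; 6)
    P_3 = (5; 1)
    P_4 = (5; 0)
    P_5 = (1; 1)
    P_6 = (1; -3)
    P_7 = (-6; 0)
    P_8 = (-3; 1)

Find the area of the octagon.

46.5

Σ = (-24) + (-30) + (-5) + (5) + (-4) + (-18) + (-6) + (-11) = -93
Area = |Σ|/2 = 46.5.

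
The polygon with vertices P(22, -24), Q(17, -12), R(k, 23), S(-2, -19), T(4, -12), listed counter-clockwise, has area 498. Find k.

Write out the shoelace sum; only the two edges meeting at R involve k:
2·Area = [(17·23 − k·(-12)) + (k·(-19) − (-2)·23)] + 412
       = -7·k + 849 = 996
⇒ k = -21.

-21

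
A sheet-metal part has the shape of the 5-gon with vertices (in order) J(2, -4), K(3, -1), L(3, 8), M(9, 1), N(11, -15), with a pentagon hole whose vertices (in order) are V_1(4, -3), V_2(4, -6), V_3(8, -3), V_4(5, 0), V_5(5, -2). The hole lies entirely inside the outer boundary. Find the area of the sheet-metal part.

85

Outer boundary:
Apply the surveyor's formula: 2A = Σ (x_i·y_{i+1} − x_{i+1}·y_i), indices taken mod 5.
Cross-terms: 10, 27, -69, -146, -14  ⇒  Σ = -192
Area = |Σ|/2 = 96.
Hole:
V_1→V_2: (4)(-6) − (4)(-3) = -12
V_2→V_3: (4)(-3) − (8)(-6) = 36
V_3→V_4: (8)(0) − (5)(-3) = 15
V_4→V_5: (5)(-2) − (5)(0) = -10
V_5→V_1: (5)(-3) − (4)(-2) = -7
Σ = 22
Area = |Σ|/2 = 11.
Net area = 96 − 11 = 85.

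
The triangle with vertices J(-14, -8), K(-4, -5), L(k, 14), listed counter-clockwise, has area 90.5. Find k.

Write out the shoelace sum; only the two edges meeting at L involve k:
2·Area = [((-4)·14 − k·(-5)) + (k·(-8) − (-14)·14)] + 38
       = -3·k + 178 = 181
⇒ k = -1.

-1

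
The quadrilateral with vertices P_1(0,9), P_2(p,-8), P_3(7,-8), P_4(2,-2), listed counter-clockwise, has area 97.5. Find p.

-7

The doubled signed area Σ (x_i y_{i+1} − x_{i+1} y_i) is linear in p.
With p=0 it equals 76; the coefficient of p is -17 (from the two edges through P_2).
So -17·p + 76 = 2·97.5 = 195 ⇒ p = -7.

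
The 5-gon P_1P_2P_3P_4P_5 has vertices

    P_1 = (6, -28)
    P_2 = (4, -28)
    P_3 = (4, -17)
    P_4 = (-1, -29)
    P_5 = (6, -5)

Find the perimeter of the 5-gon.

|P_1P_2| = √((-2)² + (0)²) = √4 = 2
|P_2P_3| = √((0)² + (11)²) = √121 = 11
|P_3P_4| = √((-5)² + (-12)²) = √169 = 13
|P_4P_5| = √((7)² + (24)²) = √625 = 25
|P_5P_1| = √((0)² + (-23)²) = √529 = 23
Perimeter = 2 + 11 + 13 + 25 + 23 = 74.

74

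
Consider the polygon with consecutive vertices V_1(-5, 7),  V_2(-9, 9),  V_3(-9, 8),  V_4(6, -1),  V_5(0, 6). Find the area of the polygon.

27

Σ = (18) + (9) + (-39) + (36) + (30) = 54
Area = |Σ|/2 = 27.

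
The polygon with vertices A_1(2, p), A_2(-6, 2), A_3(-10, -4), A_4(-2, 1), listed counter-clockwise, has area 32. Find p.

9

The doubled signed area Σ (x_i y_{i+1} − x_{i+1} y_i) is linear in p.
With p=0 it equals 28; the coefficient of p is 4 (from the two edges through A_1).
So 4·p + 28 = 2·32 = 64 ⇒ p = 9.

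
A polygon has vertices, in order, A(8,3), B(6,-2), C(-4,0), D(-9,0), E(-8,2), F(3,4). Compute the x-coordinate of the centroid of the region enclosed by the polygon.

83/121

Apply the shoelace (surveyor's) formula. First the cross-terms c_i = x_i·y_{i+1} − x_{i+1}·y_i:
  -34, -8, 0, -18, -38, -23  ⇒  2A = -121, A = -60.5.
Then Σ (x_i + x_{i+1})·c_i = -249, so x̄ = -249 / (6·(-60.5)) = 83/121.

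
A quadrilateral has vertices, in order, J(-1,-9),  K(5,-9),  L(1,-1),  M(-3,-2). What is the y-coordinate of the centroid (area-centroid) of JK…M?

-212/39

Apply Gauss's area formula. First the cross-terms c_i = x_i·y_{i+1} − x_{i+1}·y_i:
  54, 4, -5, 25  ⇒  2A = 78, A = 39.
Then Σ (y_i + y_{i+1})·c_i = -1272, so ȳ = -1272 / (6·39) = -212/39.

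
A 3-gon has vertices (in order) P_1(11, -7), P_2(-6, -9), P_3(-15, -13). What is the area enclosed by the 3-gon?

Apply the shoelace formula: 2A = Σ (x_i·y_{i+1} − x_{i+1}·y_i), indices taken mod 3.
P_1→P_2: (11)(-9) − (-6)(-7) = -141
P_2→P_3: (-6)(-13) − (-15)(-9) = -57
P_3→P_1: (-15)(-7) − (11)(-13) = 248
Σ = 50
Area = |Σ|/2 = 25.

25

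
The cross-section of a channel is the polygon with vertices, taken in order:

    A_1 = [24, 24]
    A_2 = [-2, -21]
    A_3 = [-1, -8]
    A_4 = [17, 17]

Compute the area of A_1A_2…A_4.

A_1→A_2: (24)(-21) − (-2)(24) = -456
A_2→A_3: (-2)(-8) − (-1)(-21) = -5
A_3→A_4: (-1)(17) − (17)(-8) = 119
A_4→A_1: (17)(24) − (24)(17) = 0
Σ = -342
Area = |Σ|/2 = 171.

171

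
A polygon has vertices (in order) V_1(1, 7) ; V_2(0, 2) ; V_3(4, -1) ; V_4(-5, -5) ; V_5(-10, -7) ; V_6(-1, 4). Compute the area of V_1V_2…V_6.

Apply the shoelace formula: 2A = Σ (x_i·y_{i+1} − x_{i+1}·y_i), indices taken mod 6.
V_1→V_2: (1)(2) − (0)(7) = 2
V_2→V_3: (0)(-1) − (4)(2) = -8
V_3→V_4: (4)(-5) − (-5)(-1) = -25
V_4→V_5: (-5)(-7) − (-10)(-5) = -15
V_5→V_6: (-10)(4) − (-1)(-7) = -47
V_6→V_1: (-1)(7) − (1)(4) = -11
Σ = -104
Area = |Σ|/2 = 52.

52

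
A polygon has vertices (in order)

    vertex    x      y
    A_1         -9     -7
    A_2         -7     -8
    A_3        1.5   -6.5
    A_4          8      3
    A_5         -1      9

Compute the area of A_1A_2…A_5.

Apply Gauss's area formula: 2A = Σ (x_i·y_{i+1} − x_{i+1}·y_i), indices taken mod 5.
Σ = (23) + (57.5) + (56.5) + (75) + (88) = 300
Area = |Σ|/2 = 150.

150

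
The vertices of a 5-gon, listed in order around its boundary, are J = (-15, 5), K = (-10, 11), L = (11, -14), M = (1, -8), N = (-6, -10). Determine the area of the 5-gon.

204

J→K: (-15)(11) − (-10)(5) = -115
K→L: (-10)(-14) − (11)(11) = 19
L→M: (11)(-8) − (1)(-14) = -74
M→N: (1)(-10) − (-6)(-8) = -58
N→J: (-6)(5) − (-15)(-10) = -180
Σ = -408
Area = |Σ|/2 = 204.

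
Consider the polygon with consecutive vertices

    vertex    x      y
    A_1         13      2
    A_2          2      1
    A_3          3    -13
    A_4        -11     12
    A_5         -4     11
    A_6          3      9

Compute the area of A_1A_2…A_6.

190

Apply the shoelace formula: 2A = Σ (x_i·y_{i+1} − x_{i+1}·y_i), indices taken mod 6.
Cross-terms: 9, -29, -107, -73, -69, -111  ⇒  Σ = -380
Area = |Σ|/2 = 190.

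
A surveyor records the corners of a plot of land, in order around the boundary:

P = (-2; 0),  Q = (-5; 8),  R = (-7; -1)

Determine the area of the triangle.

21.5

Σ = (-16) + (61) + (-2) = 43
Area = |Σ|/2 = 21.5.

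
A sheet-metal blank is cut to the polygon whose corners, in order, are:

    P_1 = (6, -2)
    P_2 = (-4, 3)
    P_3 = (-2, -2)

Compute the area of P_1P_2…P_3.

Apply the surveyor's formula: 2A = Σ (x_i·y_{i+1} − x_{i+1}·y_i), indices taken mod 3.
P_1→P_2: (6)(3) − (-4)(-2) = 10
P_2→P_3: (-4)(-2) − (-2)(3) = 14
P_3→P_1: (-2)(-2) − (6)(-2) = 16
Σ = 40
Area = |Σ|/2 = 20.

20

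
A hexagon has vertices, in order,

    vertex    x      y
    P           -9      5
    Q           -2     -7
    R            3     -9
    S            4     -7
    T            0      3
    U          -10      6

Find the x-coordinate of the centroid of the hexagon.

Apply the surveyor's formula. First the cross-terms c_i = x_i·y_{i+1} − x_{i+1}·y_i:
  73, 39, 15, 12, 30, 4  ⇒  2A = 173, A = 86.5.
Then Σ (x_i + x_{i+1})·c_i = -987, so x̄ = -987 / (6·86.5) = -329/173.

-329/173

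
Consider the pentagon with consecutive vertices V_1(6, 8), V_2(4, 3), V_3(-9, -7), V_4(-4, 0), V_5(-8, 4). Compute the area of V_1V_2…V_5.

73.5

Apply the surveyor's formula: 2A = Σ (x_i·y_{i+1} − x_{i+1}·y_i), indices taken mod 5.
V_1→V_2: (6)(3) − (4)(8) = -14
V_2→V_3: (4)(-7) − (-9)(3) = -1
V_3→V_4: (-9)(0) − (-4)(-7) = -28
V_4→V_5: (-4)(4) − (-8)(0) = -16
V_5→V_1: (-8)(8) − (6)(4) = -88
Σ = -147
Area = |Σ|/2 = 73.5.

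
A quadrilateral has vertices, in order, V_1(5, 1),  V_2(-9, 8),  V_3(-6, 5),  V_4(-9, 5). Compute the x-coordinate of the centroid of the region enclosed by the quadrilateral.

-10/3

Apply the shoelace (surveyor's) formula. First the cross-terms c_i = x_i·y_{i+1} − x_{i+1}·y_i:
  49, 3, 15, -34  ⇒  2A = 33, A = 16.5.
Then Σ (x_i + x_{i+1})·c_i = -330, so x̄ = -330 / (6·16.5) = -10/3.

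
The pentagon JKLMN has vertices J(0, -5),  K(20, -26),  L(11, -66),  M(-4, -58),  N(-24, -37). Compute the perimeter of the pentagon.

156

|JK| = √((20)² + (-21)²) = √841 = 29
|KL| = √((-9)² + (-40)²) = √1681 = 41
|LM| = √((-15)² + (8)²) = √289 = 17
|MN| = √((-20)² + (21)²) = √841 = 29
|NJ| = √((24)² + (32)²) = √1600 = 40
Perimeter = 29 + 41 + 17 + 29 + 40 = 156.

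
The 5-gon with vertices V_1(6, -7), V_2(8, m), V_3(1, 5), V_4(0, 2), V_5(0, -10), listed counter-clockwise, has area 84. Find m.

2

Write out the shoelace sum; only the two edges meeting at V_2 involve m:
2·Area = [(6·m − 8·(-7)) + (8·5 − 1·m)] + 62
       = 5·m + 158 = 168
⇒ m = 2.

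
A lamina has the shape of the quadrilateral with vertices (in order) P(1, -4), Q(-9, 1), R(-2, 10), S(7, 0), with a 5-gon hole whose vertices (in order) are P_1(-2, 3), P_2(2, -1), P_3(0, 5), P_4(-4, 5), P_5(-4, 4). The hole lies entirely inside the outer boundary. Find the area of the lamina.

97.5

Outer boundary:
Apply Gauss's area formula: 2A = Σ (x_i·y_{i+1} − x_{i+1}·y_i), indices taken mod 4.
Cross-terms: -35, -88, -70, -28  ⇒  Σ = -221
Area = |Σ|/2 = 110.5.
Hole:
Apply Gauss's area formula: 2A = Σ (x_i·y_{i+1} − x_{i+1}·y_i), indices taken mod 5.
Σ = (-4) + (10) + (20) + (4) + (-4) = 26
Area = |Σ|/2 = 13.
Net area = 110.5 − 13 = 97.5.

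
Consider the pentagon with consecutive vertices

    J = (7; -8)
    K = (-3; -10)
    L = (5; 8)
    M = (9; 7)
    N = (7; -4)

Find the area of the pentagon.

109

Σ = (-94) + (26) + (-37) + (-85) + (-28) = -218
Area = |Σ|/2 = 109.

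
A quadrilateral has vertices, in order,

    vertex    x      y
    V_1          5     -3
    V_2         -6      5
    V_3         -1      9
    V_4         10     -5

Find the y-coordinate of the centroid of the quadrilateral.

27/11

Apply the shoelace formula. First the cross-terms c_i = x_i·y_{i+1} − x_{i+1}·y_i:
  7, -49, -85, -5  ⇒  2A = -132, A = -66.
Then Σ (y_i + y_{i+1})·c_i = -972, so ȳ = -972 / (6·(-66)) = 27/11.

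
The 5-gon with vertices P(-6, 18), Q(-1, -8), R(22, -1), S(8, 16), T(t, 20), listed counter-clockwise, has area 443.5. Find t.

2

The doubled signed area Σ (x_i y_{i+1} − x_{i+1} y_i) is linear in t.
With t=0 it equals 883; the coefficient of t is 2 (from the two edges through T).
So 2·t + 883 = 2·443.5 = 887 ⇒ t = 2.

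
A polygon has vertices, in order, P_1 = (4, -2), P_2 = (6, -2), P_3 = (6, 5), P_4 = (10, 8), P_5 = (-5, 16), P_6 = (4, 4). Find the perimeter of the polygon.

52

|P_1P_2| = √((2)² + (0)²) = √4 = 2
|P_2P_3| = √((0)² + (7)²) = √49 = 7
|P_3P_4| = √((4)² + (3)²) = √25 = 5
|P_4P_5| = √((-15)² + (8)²) = √289 = 17
|P_5P_6| = √((9)² + (-12)²) = √225 = 15
|P_6P_1| = √((0)² + (-6)²) = √36 = 6
Perimeter = 2 + 7 + 5 + 17 + 15 + 6 = 52.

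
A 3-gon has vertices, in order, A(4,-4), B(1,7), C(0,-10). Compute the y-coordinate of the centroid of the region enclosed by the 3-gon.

-7/3

Apply Gauss's area formula. First the cross-terms c_i = x_i·y_{i+1} − x_{i+1}·y_i:
  32, -10, 40  ⇒  2A = 62, A = 31.
Then Σ (y_i + y_{i+1})·c_i = -434, so ȳ = -434 / (6·31) = -7/3.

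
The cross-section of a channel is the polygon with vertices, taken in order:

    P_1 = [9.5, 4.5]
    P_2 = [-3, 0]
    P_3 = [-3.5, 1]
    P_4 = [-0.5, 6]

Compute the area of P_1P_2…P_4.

34.625

Apply the shoelace formula: 2A = Σ (x_i·y_{i+1} − x_{i+1}·y_i), indices taken mod 4.
Σ = (13.5) + (-3) + (-20.5) + (-59.25) = -69.25
Area = |Σ|/2 = 34.625.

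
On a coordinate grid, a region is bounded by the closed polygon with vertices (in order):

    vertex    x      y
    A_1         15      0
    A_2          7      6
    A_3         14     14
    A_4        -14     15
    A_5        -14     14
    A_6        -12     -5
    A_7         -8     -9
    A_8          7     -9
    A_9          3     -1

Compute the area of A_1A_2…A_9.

500

Apply the shoelace (surveyor's) formula: 2A = Σ (x_i·y_{i+1} − x_{i+1}·y_i), indices taken mod 9.
Σ = (90) + (14) + (406) + (14) + (238) + (68) + (135) + (20) + (15) = 1000
Area = |Σ|/2 = 500.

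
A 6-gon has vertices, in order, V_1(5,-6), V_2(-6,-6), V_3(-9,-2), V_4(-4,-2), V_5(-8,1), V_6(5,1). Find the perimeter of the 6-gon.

|V_1V_2| = √((-11)² + (0)²) = √121 = 11
|V_2V_3| = √((-3)² + (4)²) = √25 = 5
|V_3V_4| = √((5)² + (0)²) = √25 = 5
|V_4V_5| = √((-4)² + (3)²) = √25 = 5
|V_5V_6| = √((13)² + (0)²) = √169 = 13
|V_6V_1| = √((0)² + (-7)²) = √49 = 7
Perimeter = 11 + 5 + 5 + 5 + 13 + 7 = 46.

46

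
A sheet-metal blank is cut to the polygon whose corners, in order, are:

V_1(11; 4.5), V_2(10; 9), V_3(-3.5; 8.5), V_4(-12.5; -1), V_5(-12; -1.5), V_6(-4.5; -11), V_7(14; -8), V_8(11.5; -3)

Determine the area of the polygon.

368.5

Σ = (54) + (116.5) + (109.75) + (6.75) + (125.25) + (190) + (50) + (84.75) = 737
Area = |Σ|/2 = 368.5.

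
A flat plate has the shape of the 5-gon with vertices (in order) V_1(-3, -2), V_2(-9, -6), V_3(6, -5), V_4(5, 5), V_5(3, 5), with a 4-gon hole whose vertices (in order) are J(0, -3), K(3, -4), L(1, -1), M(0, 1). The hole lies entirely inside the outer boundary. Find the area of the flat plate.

72

Outer boundary:
Σ = (0) + (81) + (55) + (10) + (9) = 155
Area = |Σ|/2 = 77.5.
Hole:
J→K: (0)(-4) − (3)(-3) = 9
K→L: (3)(-1) − (1)(-4) = 1
L→M: (1)(1) − (0)(-1) = 1
M→J: (0)(-3) − (0)(1) = 0
Σ = 11
Area = |Σ|/2 = 5.5.
Net area = 77.5 − 5.5 = 72.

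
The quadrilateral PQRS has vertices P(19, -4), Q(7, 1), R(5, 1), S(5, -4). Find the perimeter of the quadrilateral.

34

|PQ| = √((-12)² + (5)²) = √169 = 13
|QR| = √((-2)² + (0)²) = √4 = 2
|RS| = √((0)² + (-5)²) = √25 = 5
|SP| = √((14)² + (0)²) = √196 = 14
Perimeter = 13 + 2 + 5 + 14 = 34.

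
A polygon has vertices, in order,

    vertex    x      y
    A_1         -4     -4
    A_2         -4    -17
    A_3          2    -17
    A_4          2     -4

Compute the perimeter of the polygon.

|A_1A_2| = √((0)² + (-13)²) = √169 = 13
|A_2A_3| = √((6)² + (0)²) = √36 = 6
|A_3A_4| = √((0)² + (13)²) = √169 = 13
|A_4A_1| = √((-6)² + (0)²) = √36 = 6
Perimeter = 13 + 6 + 13 + 6 = 38.

38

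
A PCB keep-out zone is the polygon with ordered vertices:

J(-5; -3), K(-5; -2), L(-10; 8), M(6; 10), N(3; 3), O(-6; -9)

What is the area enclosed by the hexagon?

130.5

Apply Gauss's area formula: 2A = Σ (x_i·y_{i+1} − x_{i+1}·y_i), indices taken mod 6.
Σ = (-5) + (-60) + (-148) + (-12) + (-9) + (-27) = -261
Area = |Σ|/2 = 130.5.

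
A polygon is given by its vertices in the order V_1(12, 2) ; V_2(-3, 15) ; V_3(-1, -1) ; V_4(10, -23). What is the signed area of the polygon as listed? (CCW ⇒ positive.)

266.5

Apply Gauss's area formula: 2A = Σ (x_i·y_{i+1} − x_{i+1}·y_i), indices taken mod 4.
Cross-terms: 186, 18, 33, 296  ⇒  Σ = 533
Signed area = Σ/2 = 266.5 (positive ⇒ counter-clockwise traversal).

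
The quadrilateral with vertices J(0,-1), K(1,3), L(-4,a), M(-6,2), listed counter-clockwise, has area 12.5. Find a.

Write out the shoelace sum; only the two edges meeting at L involve a:
2·Area = [(1·a − (-4)·3) + ((-4)·2 − (-6)·a)] + 7
       = 7·a + 11 = 25
⇒ a = 2.

2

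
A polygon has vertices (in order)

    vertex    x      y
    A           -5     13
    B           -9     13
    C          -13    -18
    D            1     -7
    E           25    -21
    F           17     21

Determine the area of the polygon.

Apply Gauss's area formula: 2A = Σ (x_i·y_{i+1} − x_{i+1}·y_i), indices taken mod 6.
Σ = (52) + (331) + (109) + (154) + (882) + (326) = 1854
Area = |Σ|/2 = 927.

927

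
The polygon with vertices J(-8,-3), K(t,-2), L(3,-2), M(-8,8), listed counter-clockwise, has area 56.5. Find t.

-5

Write out the shoelace sum; only the two edges meeting at K involve t:
2·Area = [((-8)·(-2) − t·(-3)) + (t·(-2) − 3·(-2))] + 96
       = 1·t + 118 = 113
⇒ t = -5.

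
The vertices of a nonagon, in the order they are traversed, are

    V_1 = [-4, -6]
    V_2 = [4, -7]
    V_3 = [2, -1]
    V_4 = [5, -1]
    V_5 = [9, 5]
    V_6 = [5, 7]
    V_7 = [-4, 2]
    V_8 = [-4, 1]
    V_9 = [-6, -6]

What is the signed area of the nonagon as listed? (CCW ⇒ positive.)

110.5

Apply the surveyor's formula: 2A = Σ (x_i·y_{i+1} − x_{i+1}·y_i), indices taken mod 9.
Σ = (52) + (10) + (3) + (34) + (38) + (38) + (4) + (30) + (12) = 221
Signed area = Σ/2 = 110.5 (positive ⇒ counter-clockwise traversal).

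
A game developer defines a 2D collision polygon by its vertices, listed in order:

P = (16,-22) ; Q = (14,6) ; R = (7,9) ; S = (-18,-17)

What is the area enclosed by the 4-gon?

Σ = (404) + (84) + (43) + (668) = 1199
Area = |Σ|/2 = 599.5.

599.5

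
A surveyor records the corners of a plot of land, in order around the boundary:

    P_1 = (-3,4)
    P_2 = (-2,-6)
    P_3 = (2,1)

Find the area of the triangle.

Σ = (26) + (10) + (11) = 47
Area = |Σ|/2 = 23.5.

23.5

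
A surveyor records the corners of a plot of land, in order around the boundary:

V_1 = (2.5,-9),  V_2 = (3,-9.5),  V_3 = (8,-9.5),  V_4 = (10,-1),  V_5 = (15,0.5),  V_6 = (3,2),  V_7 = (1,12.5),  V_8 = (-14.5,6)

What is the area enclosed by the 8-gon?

Apply the surveyor's formula: 2A = Σ (x_i·y_{i+1} − x_{i+1}·y_i), indices taken mod 8.
Cross-terms: 3.25, 47.5, 87, 20, 28.5, 35.5, 187.25, 115.5  ⇒  Σ = 524.5
Area = |Σ|/2 = 262.25.

262.25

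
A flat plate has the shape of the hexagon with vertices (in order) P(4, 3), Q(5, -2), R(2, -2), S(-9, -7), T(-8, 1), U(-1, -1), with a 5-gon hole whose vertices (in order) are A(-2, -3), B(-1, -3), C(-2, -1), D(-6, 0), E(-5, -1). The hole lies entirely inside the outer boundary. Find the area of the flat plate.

Outer boundary:
Apply Gauss's area formula: 2A = Σ (x_i·y_{i+1} − x_{i+1}·y_i), indices taken mod 6.
P→Q: (4)(-2) − (5)(3) = -23
Q→R: (5)(-2) − (2)(-2) = -6
R→S: (2)(-7) − (-9)(-2) = -32
S→T: (-9)(1) − (-8)(-7) = -65
T→U: (-8)(-1) − (-1)(1) = 9
U→P: (-1)(3) − (4)(-1) = 1
Σ = -116
Area = |Σ|/2 = 58.
Hole:
Apply the surveyor's formula: 2A = Σ (x_i·y_{i+1} − x_{i+1}·y_i), indices taken mod 5.
Σ = (3) + (-5) + (-6) + (6) + (13) = 11
Area = |Σ|/2 = 5.5.
Net area = 58 − 5.5 = 52.5.

52.5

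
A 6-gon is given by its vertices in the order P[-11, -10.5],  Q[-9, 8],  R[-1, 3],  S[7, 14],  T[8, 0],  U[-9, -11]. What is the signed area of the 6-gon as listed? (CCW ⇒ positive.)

-231.5

Apply the shoelace formula: 2A = Σ (x_i·y_{i+1} − x_{i+1}·y_i), indices taken mod 6.
Cross-terms: -182.5, -19, -35, -112, -88, -26.5  ⇒  Σ = -463
Signed area = Σ/2 = -231.5 (negative ⇒ clockwise traversal).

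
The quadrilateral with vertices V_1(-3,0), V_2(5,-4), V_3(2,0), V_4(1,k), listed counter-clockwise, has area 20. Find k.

Write out the shoelace sum; only the two edges meeting at V_4 involve k:
2·Area = [(2·k − 1·0) + (1·0 − (-3)·k)] + 20
       = 5·k + 20 = 40
⇒ k = 4.

4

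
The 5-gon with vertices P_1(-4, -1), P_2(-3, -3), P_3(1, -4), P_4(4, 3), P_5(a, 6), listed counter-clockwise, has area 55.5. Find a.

The doubled signed area Σ (x_i y_{i+1} − x_{i+1} y_i) is linear in a.
With a=0 it equals 91; the coefficient of a is -4 (from the two edges through P_5).
So -4·a + 91 = 2·55.5 = 111 ⇒ a = -5.

-5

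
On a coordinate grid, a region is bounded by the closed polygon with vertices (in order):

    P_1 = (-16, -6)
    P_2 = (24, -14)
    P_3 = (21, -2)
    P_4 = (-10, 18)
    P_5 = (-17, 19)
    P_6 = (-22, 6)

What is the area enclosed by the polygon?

Σ = (368) + (246) + (358) + (116) + (316) + (228) = 1632
Area = |Σ|/2 = 816.

816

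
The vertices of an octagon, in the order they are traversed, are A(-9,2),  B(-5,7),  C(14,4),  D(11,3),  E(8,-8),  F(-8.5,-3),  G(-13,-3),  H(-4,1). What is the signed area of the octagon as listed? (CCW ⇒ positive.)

Apply Gauss's area formula: 2A = Σ (x_i·y_{i+1} − x_{i+1}·y_i), indices taken mod 8.
Σ = (-53) + (-118) + (-2) + (-112) + (-92) + (-13.5) + (-25) + (1) = -414.5
Signed area = Σ/2 = -207.25 (negative ⇒ clockwise traversal).

-207.25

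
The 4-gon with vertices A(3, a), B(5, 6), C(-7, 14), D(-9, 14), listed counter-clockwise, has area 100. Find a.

-6

The doubled signed area Σ (x_i y_{i+1} − x_{i+1} y_i) is linear in a.
With a=0 it equals 116; the coefficient of a is -14 (from the two edges through A).
So -14·a + 116 = 2·100 = 200 ⇒ a = -6.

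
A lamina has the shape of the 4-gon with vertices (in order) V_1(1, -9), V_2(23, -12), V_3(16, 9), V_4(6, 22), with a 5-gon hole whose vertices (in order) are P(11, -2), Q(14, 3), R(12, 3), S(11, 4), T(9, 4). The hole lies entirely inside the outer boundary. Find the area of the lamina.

Outer boundary:
Apply the surveyor's formula: 2A = Σ (x_i·y_{i+1} − x_{i+1}·y_i), indices taken mod 4.
Cross-terms: 195, 399, 298, -76  ⇒  Σ = 816
Area = |Σ|/2 = 408.
Hole:
Apply the shoelace (surveyor's) formula: 2A = Σ (x_i·y_{i+1} − x_{i+1}·y_i), indices taken mod 5.
Σ = (61) + (6) + (15) + (8) + (-62) = 28
Area = |Σ|/2 = 14.
Net area = 408 − 14 = 394.

394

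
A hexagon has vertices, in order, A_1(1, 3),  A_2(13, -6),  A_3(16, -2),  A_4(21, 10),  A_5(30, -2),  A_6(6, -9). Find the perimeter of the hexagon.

86

|A_1A_2| = √((12)² + (-9)²) = √225 = 15
|A_2A_3| = √((3)² + (4)²) = √25 = 5
|A_3A_4| = √((5)² + (12)²) = √169 = 13
|A_4A_5| = √((9)² + (-12)²) = √225 = 15
|A_5A_6| = √((-24)² + (-7)²) = √625 = 25
|A_6A_1| = √((-5)² + (12)²) = √169 = 13
Perimeter = 15 + 5 + 13 + 15 + 25 + 13 = 86.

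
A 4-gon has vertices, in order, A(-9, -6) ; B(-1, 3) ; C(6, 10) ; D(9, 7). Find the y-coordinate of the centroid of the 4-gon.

Apply the shoelace (surveyor's) formula. First the cross-terms c_i = x_i·y_{i+1} − x_{i+1}·y_i:
  -33, -28, -48, 9  ⇒  2A = -100, A = -50.
Then Σ (y_i + y_{i+1})·c_i = -1072, so ȳ = -1072 / (6·(-50)) = 268/75.

268/75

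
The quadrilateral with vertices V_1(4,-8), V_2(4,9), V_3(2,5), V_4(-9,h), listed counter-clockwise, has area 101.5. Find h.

Write out the shoelace sum; only the two edges meeting at V_4 involve h:
2·Area = [(2·h − (-9)·5) + ((-9)·(-8) − 4·h)] + 70
       = -2·h + 187 = 203
⇒ h = -8.

-8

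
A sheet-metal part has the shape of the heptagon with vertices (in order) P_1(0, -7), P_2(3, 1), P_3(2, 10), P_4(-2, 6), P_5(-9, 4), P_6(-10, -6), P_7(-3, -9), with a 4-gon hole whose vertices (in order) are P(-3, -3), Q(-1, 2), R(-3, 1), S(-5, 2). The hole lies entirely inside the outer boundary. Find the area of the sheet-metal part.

Outer boundary:
Apply the shoelace formula: 2A = Σ (x_i·y_{i+1} − x_{i+1}·y_i), indices taken mod 7.
Cross-terms: 21, 28, 32, 46, 94, 72, 21  ⇒  Σ = 314
Area = |Σ|/2 = 157.
Hole:
P→Q: (-3)(2) − (-1)(-3) = -9
Q→R: (-1)(1) − (-3)(2) = 5
R→S: (-3)(2) − (-5)(1) = -1
S→P: (-5)(-3) − (-3)(2) = 21
Σ = 16
Area = |Σ|/2 = 8.
Net area = 157 − 8 = 149.

149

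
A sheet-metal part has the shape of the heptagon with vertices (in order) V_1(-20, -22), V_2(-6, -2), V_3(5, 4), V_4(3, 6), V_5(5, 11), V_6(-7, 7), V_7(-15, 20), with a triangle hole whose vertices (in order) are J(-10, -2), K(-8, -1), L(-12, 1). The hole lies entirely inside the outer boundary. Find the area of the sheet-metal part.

Outer boundary:
Apply the shoelace (surveyor's) formula: 2A = Σ (x_i·y_{i+1} − x_{i+1}·y_i), indices taken mod 7.
Σ = (-92) + (-14) + (18) + (3) + (112) + (-35) + (730) = 722
Area = |Σ|/2 = 361.
Hole:
Apply the shoelace (surveyor's) formula: 2A = Σ (x_i·y_{i+1} − x_{i+1}·y_i), indices taken mod 3.
Σ = (-6) + (-20) + (34) = 8
Area = |Σ|/2 = 4.
Net area = 361 − 4 = 357.

357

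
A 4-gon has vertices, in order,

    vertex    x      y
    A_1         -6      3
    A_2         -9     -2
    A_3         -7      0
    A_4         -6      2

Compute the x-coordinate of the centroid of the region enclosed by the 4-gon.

Apply the shoelace formula. First the cross-terms c_i = x_i·y_{i+1} − x_{i+1}·y_i:
  39, -14, -14, -6  ⇒  2A = 5, A = 2.5.
Then Σ (x_i + x_{i+1})·c_i = -107, so x̄ = -107 / (6·2.5) = -107/15.

-107/15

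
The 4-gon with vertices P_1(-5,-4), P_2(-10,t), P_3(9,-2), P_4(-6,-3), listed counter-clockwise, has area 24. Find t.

Write out the shoelace sum; only the two edges meeting at P_2 involve t:
2·Area = [((-5)·t − (-10)·(-4)) + ((-10)·(-2) − 9·t)] + -30
       = -14·t + -50 = 48
⇒ t = -7.

-7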